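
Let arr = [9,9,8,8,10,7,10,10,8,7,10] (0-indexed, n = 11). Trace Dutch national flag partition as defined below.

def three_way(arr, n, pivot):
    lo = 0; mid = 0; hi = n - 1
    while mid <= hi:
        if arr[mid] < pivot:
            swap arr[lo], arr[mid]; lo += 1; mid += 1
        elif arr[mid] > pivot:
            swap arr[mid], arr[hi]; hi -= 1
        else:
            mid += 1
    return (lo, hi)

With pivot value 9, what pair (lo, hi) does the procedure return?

lo=0 mid=0 hi=10
9=9: mid=1
9=9: mid=2
8<9: swap(0,2), lo=1 mid=3 ⇒ [8,9,9,8,10,7,10,10,8,7,10]
8<9: swap(1,3), lo=2 mid=4 ⇒ [8,8,9,9,10,7,10,10,8,7,10]
10>9: swap(4,10), hi=9 ⇒ [8,8,9,9,10,7,10,10,8,7,10]
10>9: swap(4,9), hi=8 ⇒ [8,8,9,9,7,7,10,10,8,10,10]
7<9: swap(2,4), lo=3 mid=5 ⇒ [8,8,7,9,9,7,10,10,8,10,10]
7<9: swap(3,5), lo=4 mid=6 ⇒ [8,8,7,7,9,9,10,10,8,10,10]
10>9: swap(6,8), hi=7 ⇒ [8,8,7,7,9,9,8,10,10,10,10]
8<9: swap(4,6), lo=5 mid=7 ⇒ [8,8,7,7,8,9,9,10,10,10,10]
10>9: swap(7,7), hi=6 ⇒ [8,8,7,7,8,9,9,10,10,10,10]
done. lo=5 hi=6; arr=[8,8,7,7,8,9,9,10,10,10,10]

(5, 6)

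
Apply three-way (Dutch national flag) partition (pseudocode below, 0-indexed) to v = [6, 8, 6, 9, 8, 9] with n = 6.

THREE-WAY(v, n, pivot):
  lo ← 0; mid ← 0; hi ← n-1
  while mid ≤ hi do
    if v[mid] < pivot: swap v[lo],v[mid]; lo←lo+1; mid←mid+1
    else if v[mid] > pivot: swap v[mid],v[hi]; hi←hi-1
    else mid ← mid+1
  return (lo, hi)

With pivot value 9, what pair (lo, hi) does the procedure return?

pivot = 9; lo=0, mid=0, hi=5
v[mid]=6<9: swap v[0],v[0]; lo=1,mid=1 → [6, 8, 6, 9, 8, 9]
v[mid]=8<9: swap v[1],v[1]; lo=2,mid=2 → [6, 8, 6, 9, 8, 9]
v[mid]=6<9: swap v[2],v[2]; lo=3,mid=3 → [6, 8, 6, 9, 8, 9]
v[mid]=9=9: mid=4
v[mid]=8<9: swap v[3],v[4]; lo=4,mid=5 → [6, 8, 6, 8, 9, 9]
v[mid]=9=9: mid=6
end: lo=4, hi=5; v = [6, 8, 6, 8, 9, 9]

(4, 5)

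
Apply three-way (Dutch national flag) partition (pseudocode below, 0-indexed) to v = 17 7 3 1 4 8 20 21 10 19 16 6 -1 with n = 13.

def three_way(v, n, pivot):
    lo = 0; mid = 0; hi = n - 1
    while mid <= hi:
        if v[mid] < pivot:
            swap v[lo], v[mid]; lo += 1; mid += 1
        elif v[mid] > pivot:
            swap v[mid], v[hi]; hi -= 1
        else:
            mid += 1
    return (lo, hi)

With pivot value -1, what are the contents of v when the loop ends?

-1 3 1 4 8 20 21 10 19 16 6 7 17

pivot = -1; lo=0, mid=0, hi=12
v[mid]=17>-1: swap v[0],v[12]; hi=11 → -1 7 3 1 4 8 20 21 10 19 16 6 17
v[mid]=-1=-1: mid=1
v[mid]=7>-1: swap v[1],v[11]; hi=10 → -1 6 3 1 4 8 20 21 10 19 16 7 17
v[mid]=6>-1: swap v[1],v[10]; hi=9 → -1 16 3 1 4 8 20 21 10 19 6 7 17
v[mid]=16>-1: swap v[1],v[9]; hi=8 → -1 19 3 1 4 8 20 21 10 16 6 7 17
v[mid]=19>-1: swap v[1],v[8]; hi=7 → -1 10 3 1 4 8 20 21 19 16 6 7 17
v[mid]=10>-1: swap v[1],v[7]; hi=6 → -1 21 3 1 4 8 20 10 19 16 6 7 17
v[mid]=21>-1: swap v[1],v[6]; hi=5 → -1 20 3 1 4 8 21 10 19 16 6 7 17
v[mid]=20>-1: swap v[1],v[5]; hi=4 → -1 8 3 1 4 20 21 10 19 16 6 7 17
v[mid]=8>-1: swap v[1],v[4]; hi=3 → -1 4 3 1 8 20 21 10 19 16 6 7 17
v[mid]=4>-1: swap v[1],v[3]; hi=2 → -1 1 3 4 8 20 21 10 19 16 6 7 17
v[mid]=1>-1: swap v[1],v[2]; hi=1 → -1 3 1 4 8 20 21 10 19 16 6 7 17
v[mid]=3>-1: swap v[1],v[1]; hi=0 → -1 3 1 4 8 20 21 10 19 16 6 7 17
end: lo=0, hi=0; v = -1 3 1 4 8 20 21 10 19 16 6 7 17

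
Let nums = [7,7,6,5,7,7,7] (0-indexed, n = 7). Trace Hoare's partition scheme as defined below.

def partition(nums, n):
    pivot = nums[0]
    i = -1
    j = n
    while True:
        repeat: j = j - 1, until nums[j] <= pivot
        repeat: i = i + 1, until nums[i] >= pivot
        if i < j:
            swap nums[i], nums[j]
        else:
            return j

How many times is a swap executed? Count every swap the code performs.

pivot=7
j stops at 6 (7), i stops at 0 (7); swap ⇒ [7,7,6,5,7,7,7]
j stops at 5 (7), i stops at 1 (7); swap ⇒ [7,7,6,5,7,7,7]
j stops at 4, i stops at 4; i≥j ⇒ return 4. nums=[7,7,6,5,7,7,7]

2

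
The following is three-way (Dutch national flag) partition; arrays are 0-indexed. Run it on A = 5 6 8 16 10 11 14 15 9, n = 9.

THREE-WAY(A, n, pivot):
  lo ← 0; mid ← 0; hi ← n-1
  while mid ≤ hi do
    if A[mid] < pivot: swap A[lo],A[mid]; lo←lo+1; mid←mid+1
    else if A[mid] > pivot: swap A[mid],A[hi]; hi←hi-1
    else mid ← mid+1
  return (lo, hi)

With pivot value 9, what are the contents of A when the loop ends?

lo=0 mid=0 hi=8
5<9: swap(0,0), lo=1 mid=1 ⇒ 5 6 8 16 10 11 14 15 9
6<9: swap(1,1), lo=2 mid=2 ⇒ 5 6 8 16 10 11 14 15 9
8<9: swap(2,2), lo=3 mid=3 ⇒ 5 6 8 16 10 11 14 15 9
16>9: swap(3,8), hi=7 ⇒ 5 6 8 9 10 11 14 15 16
9=9: mid=4
10>9: swap(4,7), hi=6 ⇒ 5 6 8 9 15 11 14 10 16
15>9: swap(4,6), hi=5 ⇒ 5 6 8 9 14 11 15 10 16
14>9: swap(4,5), hi=4 ⇒ 5 6 8 9 11 14 15 10 16
11>9: swap(4,4), hi=3 ⇒ 5 6 8 9 11 14 15 10 16
done. lo=3 hi=3; A=5 6 8 9 11 14 15 10 16

5 6 8 9 11 14 15 10 16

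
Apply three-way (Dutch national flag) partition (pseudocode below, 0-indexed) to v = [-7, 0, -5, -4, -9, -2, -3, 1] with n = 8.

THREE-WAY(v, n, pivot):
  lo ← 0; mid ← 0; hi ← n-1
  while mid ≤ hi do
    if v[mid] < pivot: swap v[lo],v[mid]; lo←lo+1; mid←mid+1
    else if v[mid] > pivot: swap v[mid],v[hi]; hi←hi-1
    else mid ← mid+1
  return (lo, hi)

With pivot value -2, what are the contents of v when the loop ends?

[-7, -3, -5, -4, -9, -2, 1, 0]

lo=0 mid=0 hi=7
-7<-2: swap(0,0), lo=1 mid=1 ⇒ [-7, 0, -5, -4, -9, -2, -3, 1]
0>-2: swap(1,7), hi=6 ⇒ [-7, 1, -5, -4, -9, -2, -3, 0]
1>-2: swap(1,6), hi=5 ⇒ [-7, -3, -5, -4, -9, -2, 1, 0]
-3<-2: swap(1,1), lo=2 mid=2 ⇒ [-7, -3, -5, -4, -9, -2, 1, 0]
-5<-2: swap(2,2), lo=3 mid=3 ⇒ [-7, -3, -5, -4, -9, -2, 1, 0]
-4<-2: swap(3,3), lo=4 mid=4 ⇒ [-7, -3, -5, -4, -9, -2, 1, 0]
-9<-2: swap(4,4), lo=5 mid=5 ⇒ [-7, -3, -5, -4, -9, -2, 1, 0]
-2=-2: mid=6
done. lo=5 hi=5; v=[-7, -3, -5, -4, -9, -2, 1, 0]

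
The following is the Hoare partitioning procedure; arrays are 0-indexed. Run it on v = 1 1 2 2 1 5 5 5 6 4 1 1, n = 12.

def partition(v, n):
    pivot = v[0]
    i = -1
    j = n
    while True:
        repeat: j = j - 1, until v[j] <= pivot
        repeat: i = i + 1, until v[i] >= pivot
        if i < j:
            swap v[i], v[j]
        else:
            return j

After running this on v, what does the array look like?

1 1 1 2 2 5 5 5 6 4 1 1

pivot = v[0] = 1; i = -1, j = 12
j→11 (v[11]=1≤1), i→0 (v[0]=1≥1); i<j, swap → 1 1 2 2 1 5 5 5 6 4 1 1
j→10 (v[10]=1≤1), i→1 (v[1]=1≥1); i<j, swap → 1 1 2 2 1 5 5 5 6 4 1 1
j→4 (v[4]=1≤1), i→2 (v[2]=2≥1); i<j, swap → 1 1 1 2 2 5 5 5 6 4 1 1
j→2, i→3; i≥j, return j=2. v = 1 1 1 2 2 5 5 5 6 4 1 1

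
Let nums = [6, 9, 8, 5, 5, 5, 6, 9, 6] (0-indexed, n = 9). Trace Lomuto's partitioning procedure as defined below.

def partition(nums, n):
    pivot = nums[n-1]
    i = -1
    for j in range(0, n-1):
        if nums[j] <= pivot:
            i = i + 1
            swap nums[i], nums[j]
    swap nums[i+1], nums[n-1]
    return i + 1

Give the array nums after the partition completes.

[6, 5, 5, 5, 6, 6, 8, 9, 9]

pivot=6, i=-1
j=0: 6≤6, i=0, swap(0,0) ⇒ [6, 9, 8, 5, 5, 5, 6, 9, 6]
j=1: 9>6, skip
j=2: 8>6, skip
j=3: 5≤6, i=1, swap(1,3) ⇒ [6, 5, 8, 9, 5, 5, 6, 9, 6]
j=4: 5≤6, i=2, swap(2,4) ⇒ [6, 5, 5, 9, 8, 5, 6, 9, 6]
j=5: 5≤6, i=3, swap(3,5) ⇒ [6, 5, 5, 5, 8, 9, 6, 9, 6]
j=6: 6≤6, i=4, swap(4,6) ⇒ [6, 5, 5, 5, 6, 9, 8, 9, 6]
j=7: 9>6, skip
swap(5,8) ⇒ [6, 5, 5, 5, 6, 6, 8, 9, 9]; return 5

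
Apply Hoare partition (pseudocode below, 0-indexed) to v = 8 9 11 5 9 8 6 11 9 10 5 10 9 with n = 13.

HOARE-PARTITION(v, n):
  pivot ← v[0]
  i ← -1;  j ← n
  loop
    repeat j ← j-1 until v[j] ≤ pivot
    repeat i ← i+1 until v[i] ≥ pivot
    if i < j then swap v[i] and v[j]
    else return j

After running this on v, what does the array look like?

5 6 8 5 9 11 9 11 9 10 8 10 9

pivot = v[0] = 8; i = -1, j = 13
j→10 (v[10]=5≤8), i→0 (v[0]=8≥8); i<j, swap → 5 9 11 5 9 8 6 11 9 10 8 10 9
j→6 (v[6]=6≤8), i→1 (v[1]=9≥8); i<j, swap → 5 6 11 5 9 8 9 11 9 10 8 10 9
j→5 (v[5]=8≤8), i→2 (v[2]=11≥8); i<j, swap → 5 6 8 5 9 11 9 11 9 10 8 10 9
j→3, i→4; i≥j, return j=3. v = 5 6 8 5 9 11 9 11 9 10 8 10 9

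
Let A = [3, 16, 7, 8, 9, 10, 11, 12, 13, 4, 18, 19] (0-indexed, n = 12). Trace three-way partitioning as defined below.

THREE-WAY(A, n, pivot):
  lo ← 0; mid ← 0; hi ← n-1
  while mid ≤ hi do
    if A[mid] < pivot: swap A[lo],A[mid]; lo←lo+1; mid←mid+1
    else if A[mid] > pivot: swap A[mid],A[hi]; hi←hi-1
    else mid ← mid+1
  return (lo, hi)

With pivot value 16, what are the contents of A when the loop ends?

[3, 7, 8, 9, 10, 11, 12, 13, 4, 16, 19, 18]

lo=0 mid=0 hi=11
3<16: swap(0,0), lo=1 mid=1 ⇒ [3, 16, 7, 8, 9, 10, 11, 12, 13, 4, 18, 19]
16=16: mid=2
7<16: swap(1,2), lo=2 mid=3 ⇒ [3, 7, 16, 8, 9, 10, 11, 12, 13, 4, 18, 19]
8<16: swap(2,3), lo=3 mid=4 ⇒ [3, 7, 8, 16, 9, 10, 11, 12, 13, 4, 18, 19]
9<16: swap(3,4), lo=4 mid=5 ⇒ [3, 7, 8, 9, 16, 10, 11, 12, 13, 4, 18, 19]
10<16: swap(4,5), lo=5 mid=6 ⇒ [3, 7, 8, 9, 10, 16, 11, 12, 13, 4, 18, 19]
11<16: swap(5,6), lo=6 mid=7 ⇒ [3, 7, 8, 9, 10, 11, 16, 12, 13, 4, 18, 19]
12<16: swap(6,7), lo=7 mid=8 ⇒ [3, 7, 8, 9, 10, 11, 12, 16, 13, 4, 18, 19]
13<16: swap(7,8), lo=8 mid=9 ⇒ [3, 7, 8, 9, 10, 11, 12, 13, 16, 4, 18, 19]
4<16: swap(8,9), lo=9 mid=10 ⇒ [3, 7, 8, 9, 10, 11, 12, 13, 4, 16, 18, 19]
18>16: swap(10,11), hi=10 ⇒ [3, 7, 8, 9, 10, 11, 12, 13, 4, 16, 19, 18]
19>16: swap(10,10), hi=9 ⇒ [3, 7, 8, 9, 10, 11, 12, 13, 4, 16, 19, 18]
done. lo=9 hi=9; A=[3, 7, 8, 9, 10, 11, 12, 13, 4, 16, 19, 18]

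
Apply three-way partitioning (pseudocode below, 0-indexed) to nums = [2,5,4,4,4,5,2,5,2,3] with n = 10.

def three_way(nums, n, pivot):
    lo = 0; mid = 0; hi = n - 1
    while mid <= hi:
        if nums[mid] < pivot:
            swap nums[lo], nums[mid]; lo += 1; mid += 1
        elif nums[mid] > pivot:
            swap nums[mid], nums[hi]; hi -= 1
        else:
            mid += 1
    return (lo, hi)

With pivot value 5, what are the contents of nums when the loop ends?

[2,4,4,4,2,2,3,5,5,5]

lo=0 mid=0 hi=9
2<5: swap(0,0), lo=1 mid=1 ⇒ [2,5,4,4,4,5,2,5,2,3]
5=5: mid=2
4<5: swap(1,2), lo=2 mid=3 ⇒ [2,4,5,4,4,5,2,5,2,3]
4<5: swap(2,3), lo=3 mid=4 ⇒ [2,4,4,5,4,5,2,5,2,3]
4<5: swap(3,4), lo=4 mid=5 ⇒ [2,4,4,4,5,5,2,5,2,3]
5=5: mid=6
2<5: swap(4,6), lo=5 mid=7 ⇒ [2,4,4,4,2,5,5,5,2,3]
5=5: mid=8
2<5: swap(5,8), lo=6 mid=9 ⇒ [2,4,4,4,2,2,5,5,5,3]
3<5: swap(6,9), lo=7 mid=10 ⇒ [2,4,4,4,2,2,3,5,5,5]
done. lo=7 hi=9; nums=[2,4,4,4,2,2,3,5,5,5]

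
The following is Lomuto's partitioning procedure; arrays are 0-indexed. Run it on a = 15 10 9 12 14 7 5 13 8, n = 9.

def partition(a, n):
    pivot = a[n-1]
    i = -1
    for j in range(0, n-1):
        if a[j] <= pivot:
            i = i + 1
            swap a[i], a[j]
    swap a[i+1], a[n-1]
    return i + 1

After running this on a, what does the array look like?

pivot=8, i=-1
j=0: 15>8, skip
j=1: 10>8, skip
j=2: 9>8, skip
j=3: 12>8, skip
j=4: 14>8, skip
j=5: 7≤8, i=0, swap(0,5) ⇒ 7 10 9 12 14 15 5 13 8
j=6: 5≤8, i=1, swap(1,6) ⇒ 7 5 9 12 14 15 10 13 8
j=7: 13>8, skip
swap(2,8) ⇒ 7 5 8 12 14 15 10 13 9; return 2

7 5 8 12 14 15 10 13 9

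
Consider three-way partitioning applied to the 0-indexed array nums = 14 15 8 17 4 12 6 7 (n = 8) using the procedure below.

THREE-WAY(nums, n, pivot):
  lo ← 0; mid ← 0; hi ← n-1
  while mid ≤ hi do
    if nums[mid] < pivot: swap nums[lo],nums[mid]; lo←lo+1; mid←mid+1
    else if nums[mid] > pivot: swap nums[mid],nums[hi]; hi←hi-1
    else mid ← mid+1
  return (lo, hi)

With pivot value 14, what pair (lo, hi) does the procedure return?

pivot = 14; lo=0, mid=0, hi=7
nums[mid]=14=14: mid=1
nums[mid]=15>14: swap nums[1],nums[7]; hi=6 → 14 7 8 17 4 12 6 15
nums[mid]=7<14: swap nums[0],nums[1]; lo=1,mid=2 → 7 14 8 17 4 12 6 15
nums[mid]=8<14: swap nums[1],nums[2]; lo=2,mid=3 → 7 8 14 17 4 12 6 15
nums[mid]=17>14: swap nums[3],nums[6]; hi=5 → 7 8 14 6 4 12 17 15
nums[mid]=6<14: swap nums[2],nums[3]; lo=3,mid=4 → 7 8 6 14 4 12 17 15
nums[mid]=4<14: swap nums[3],nums[4]; lo=4,mid=5 → 7 8 6 4 14 12 17 15
nums[mid]=12<14: swap nums[4],nums[5]; lo=5,mid=6 → 7 8 6 4 12 14 17 15
end: lo=5, hi=5; nums = 7 8 6 4 12 14 17 15

(5, 5)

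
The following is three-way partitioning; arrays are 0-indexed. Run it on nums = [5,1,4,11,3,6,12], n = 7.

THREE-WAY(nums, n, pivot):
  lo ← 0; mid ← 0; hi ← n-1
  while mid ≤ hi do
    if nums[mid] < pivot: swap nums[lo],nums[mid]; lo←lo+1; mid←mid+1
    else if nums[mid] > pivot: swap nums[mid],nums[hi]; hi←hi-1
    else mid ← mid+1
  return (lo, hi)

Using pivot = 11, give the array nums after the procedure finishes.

[5,1,4,3,6,11,12]

lo=0 mid=0 hi=6
5<11: swap(0,0), lo=1 mid=1 ⇒ [5,1,4,11,3,6,12]
1<11: swap(1,1), lo=2 mid=2 ⇒ [5,1,4,11,3,6,12]
4<11: swap(2,2), lo=3 mid=3 ⇒ [5,1,4,11,3,6,12]
11=11: mid=4
3<11: swap(3,4), lo=4 mid=5 ⇒ [5,1,4,3,11,6,12]
6<11: swap(4,5), lo=5 mid=6 ⇒ [5,1,4,3,6,11,12]
12>11: swap(6,6), hi=5 ⇒ [5,1,4,3,6,11,12]
done. lo=5 hi=5; nums=[5,1,4,3,6,11,12]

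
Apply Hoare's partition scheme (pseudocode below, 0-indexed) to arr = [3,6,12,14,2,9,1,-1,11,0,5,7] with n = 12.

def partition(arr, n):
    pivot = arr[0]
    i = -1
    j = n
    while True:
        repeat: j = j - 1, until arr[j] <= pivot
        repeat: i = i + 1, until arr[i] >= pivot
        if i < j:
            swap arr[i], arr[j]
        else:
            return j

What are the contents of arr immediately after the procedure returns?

pivot=3
j stops at 9 (0), i stops at 0 (3); swap ⇒ [0,6,12,14,2,9,1,-1,11,3,5,7]
j stops at 7 (-1), i stops at 1 (6); swap ⇒ [0,-1,12,14,2,9,1,6,11,3,5,7]
j stops at 6 (1), i stops at 2 (12); swap ⇒ [0,-1,1,14,2,9,12,6,11,3,5,7]
j stops at 4 (2), i stops at 3 (14); swap ⇒ [0,-1,1,2,14,9,12,6,11,3,5,7]
j stops at 3, i stops at 4; i≥j ⇒ return 3. arr=[0,-1,1,2,14,9,12,6,11,3,5,7]

[0,-1,1,2,14,9,12,6,11,3,5,7]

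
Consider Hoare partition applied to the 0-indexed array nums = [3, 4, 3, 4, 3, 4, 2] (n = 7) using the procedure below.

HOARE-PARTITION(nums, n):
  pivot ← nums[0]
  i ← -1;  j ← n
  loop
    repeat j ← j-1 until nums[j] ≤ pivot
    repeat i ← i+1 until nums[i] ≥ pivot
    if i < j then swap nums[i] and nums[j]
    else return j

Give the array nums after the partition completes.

[2, 3, 3, 4, 4, 4, 3]

pivot=3
j stops at 6 (2), i stops at 0 (3); swap ⇒ [2, 4, 3, 4, 3, 4, 3]
j stops at 4 (3), i stops at 1 (4); swap ⇒ [2, 3, 3, 4, 4, 4, 3]
j stops at 2, i stops at 2; i≥j ⇒ return 2. nums=[2, 3, 3, 4, 4, 4, 3]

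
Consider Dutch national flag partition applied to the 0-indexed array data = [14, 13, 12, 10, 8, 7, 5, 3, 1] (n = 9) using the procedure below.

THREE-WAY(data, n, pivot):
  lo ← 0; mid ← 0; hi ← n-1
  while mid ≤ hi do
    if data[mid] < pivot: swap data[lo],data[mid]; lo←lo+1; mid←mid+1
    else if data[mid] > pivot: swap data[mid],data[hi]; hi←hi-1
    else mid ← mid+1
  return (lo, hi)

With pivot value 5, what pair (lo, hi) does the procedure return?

lo=0 mid=0 hi=8
14>5: swap(0,8), hi=7 ⇒ [1, 13, 12, 10, 8, 7, 5, 3, 14]
1<5: swap(0,0), lo=1 mid=1 ⇒ [1, 13, 12, 10, 8, 7, 5, 3, 14]
13>5: swap(1,7), hi=6 ⇒ [1, 3, 12, 10, 8, 7, 5, 13, 14]
3<5: swap(1,1), lo=2 mid=2 ⇒ [1, 3, 12, 10, 8, 7, 5, 13, 14]
12>5: swap(2,6), hi=5 ⇒ [1, 3, 5, 10, 8, 7, 12, 13, 14]
5=5: mid=3
10>5: swap(3,5), hi=4 ⇒ [1, 3, 5, 7, 8, 10, 12, 13, 14]
7>5: swap(3,4), hi=3 ⇒ [1, 3, 5, 8, 7, 10, 12, 13, 14]
8>5: swap(3,3), hi=2 ⇒ [1, 3, 5, 8, 7, 10, 12, 13, 14]
done. lo=2 hi=2; data=[1, 3, 5, 8, 7, 10, 12, 13, 14]

(2, 2)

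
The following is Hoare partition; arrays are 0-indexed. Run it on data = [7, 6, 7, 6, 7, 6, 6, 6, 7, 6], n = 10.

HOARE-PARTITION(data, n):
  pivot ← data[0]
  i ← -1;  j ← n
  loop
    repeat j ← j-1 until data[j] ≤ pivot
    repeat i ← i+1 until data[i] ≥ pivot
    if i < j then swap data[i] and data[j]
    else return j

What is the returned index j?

pivot=7
j stops at 9 (6), i stops at 0 (7); swap ⇒ [6, 6, 7, 6, 7, 6, 6, 6, 7, 7]
j stops at 8 (7), i stops at 2 (7); swap ⇒ [6, 6, 7, 6, 7, 6, 6, 6, 7, 7]
j stops at 7 (6), i stops at 4 (7); swap ⇒ [6, 6, 7, 6, 6, 6, 6, 7, 7, 7]
j stops at 6, i stops at 7; i≥j ⇒ return 6. data=[6, 6, 7, 6, 6, 6, 6, 7, 7, 7]

6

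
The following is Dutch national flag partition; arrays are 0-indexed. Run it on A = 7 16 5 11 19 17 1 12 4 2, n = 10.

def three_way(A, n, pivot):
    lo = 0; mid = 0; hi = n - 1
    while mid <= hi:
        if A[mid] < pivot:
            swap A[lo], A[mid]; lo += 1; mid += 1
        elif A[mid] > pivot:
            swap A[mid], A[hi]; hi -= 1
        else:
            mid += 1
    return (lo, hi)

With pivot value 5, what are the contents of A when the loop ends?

2 4 1 5 17 19 12 11 16 7

lo=0 mid=0 hi=9
7>5: swap(0,9), hi=8 ⇒ 2 16 5 11 19 17 1 12 4 7
2<5: swap(0,0), lo=1 mid=1 ⇒ 2 16 5 11 19 17 1 12 4 7
16>5: swap(1,8), hi=7 ⇒ 2 4 5 11 19 17 1 12 16 7
4<5: swap(1,1), lo=2 mid=2 ⇒ 2 4 5 11 19 17 1 12 16 7
5=5: mid=3
11>5: swap(3,7), hi=6 ⇒ 2 4 5 12 19 17 1 11 16 7
12>5: swap(3,6), hi=5 ⇒ 2 4 5 1 19 17 12 11 16 7
1<5: swap(2,3), lo=3 mid=4 ⇒ 2 4 1 5 19 17 12 11 16 7
19>5: swap(4,5), hi=4 ⇒ 2 4 1 5 17 19 12 11 16 7
17>5: swap(4,4), hi=3 ⇒ 2 4 1 5 17 19 12 11 16 7
done. lo=3 hi=3; A=2 4 1 5 17 19 12 11 16 7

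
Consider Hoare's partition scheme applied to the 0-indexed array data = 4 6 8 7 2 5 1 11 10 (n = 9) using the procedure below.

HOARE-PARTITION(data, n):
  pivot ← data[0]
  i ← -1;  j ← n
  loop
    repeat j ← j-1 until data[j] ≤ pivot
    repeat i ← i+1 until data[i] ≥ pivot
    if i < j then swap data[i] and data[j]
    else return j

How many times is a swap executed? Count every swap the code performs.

pivot=4
j stops at 6 (1), i stops at 0 (4); swap ⇒ 1 6 8 7 2 5 4 11 10
j stops at 4 (2), i stops at 1 (6); swap ⇒ 1 2 8 7 6 5 4 11 10
j stops at 1, i stops at 2; i≥j ⇒ return 1. data=1 2 8 7 6 5 4 11 10

2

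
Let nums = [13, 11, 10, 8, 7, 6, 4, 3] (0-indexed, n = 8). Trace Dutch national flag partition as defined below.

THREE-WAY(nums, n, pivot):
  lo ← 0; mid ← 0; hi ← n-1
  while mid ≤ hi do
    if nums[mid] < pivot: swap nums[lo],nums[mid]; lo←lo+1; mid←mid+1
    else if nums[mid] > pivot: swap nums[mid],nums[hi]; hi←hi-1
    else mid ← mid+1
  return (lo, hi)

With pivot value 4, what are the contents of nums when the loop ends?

[3, 4, 8, 7, 6, 10, 11, 13]

pivot = 4; lo=0, mid=0, hi=7
nums[mid]=13>4: swap nums[0],nums[7]; hi=6 → [3, 11, 10, 8, 7, 6, 4, 13]
nums[mid]=3<4: swap nums[0],nums[0]; lo=1,mid=1 → [3, 11, 10, 8, 7, 6, 4, 13]
nums[mid]=11>4: swap nums[1],nums[6]; hi=5 → [3, 4, 10, 8, 7, 6, 11, 13]
nums[mid]=4=4: mid=2
nums[mid]=10>4: swap nums[2],nums[5]; hi=4 → [3, 4, 6, 8, 7, 10, 11, 13]
nums[mid]=6>4: swap nums[2],nums[4]; hi=3 → [3, 4, 7, 8, 6, 10, 11, 13]
nums[mid]=7>4: swap nums[2],nums[3]; hi=2 → [3, 4, 8, 7, 6, 10, 11, 13]
nums[mid]=8>4: swap nums[2],nums[2]; hi=1 → [3, 4, 8, 7, 6, 10, 11, 13]
end: lo=1, hi=1; nums = [3, 4, 8, 7, 6, 10, 11, 13]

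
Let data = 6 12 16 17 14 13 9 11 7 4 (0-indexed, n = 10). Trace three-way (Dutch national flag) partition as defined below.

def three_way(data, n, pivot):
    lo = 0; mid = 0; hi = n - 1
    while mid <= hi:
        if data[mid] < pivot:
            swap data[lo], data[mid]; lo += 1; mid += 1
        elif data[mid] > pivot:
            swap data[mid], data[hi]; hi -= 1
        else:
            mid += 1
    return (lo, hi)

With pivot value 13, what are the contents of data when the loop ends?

pivot = 13; lo=0, mid=0, hi=9
data[mid]=6<13: swap data[0],data[0]; lo=1,mid=1 → 6 12 16 17 14 13 9 11 7 4
data[mid]=12<13: swap data[1],data[1]; lo=2,mid=2 → 6 12 16 17 14 13 9 11 7 4
data[mid]=16>13: swap data[2],data[9]; hi=8 → 6 12 4 17 14 13 9 11 7 16
data[mid]=4<13: swap data[2],data[2]; lo=3,mid=3 → 6 12 4 17 14 13 9 11 7 16
data[mid]=17>13: swap data[3],data[8]; hi=7 → 6 12 4 7 14 13 9 11 17 16
data[mid]=7<13: swap data[3],data[3]; lo=4,mid=4 → 6 12 4 7 14 13 9 11 17 16
data[mid]=14>13: swap data[4],data[7]; hi=6 → 6 12 4 7 11 13 9 14 17 16
data[mid]=11<13: swap data[4],data[4]; lo=5,mid=5 → 6 12 4 7 11 13 9 14 17 16
data[mid]=13=13: mid=6
data[mid]=9<13: swap data[5],data[6]; lo=6,mid=7 → 6 12 4 7 11 9 13 14 17 16
end: lo=6, hi=6; data = 6 12 4 7 11 9 13 14 17 16

6 12 4 7 11 9 13 14 17 16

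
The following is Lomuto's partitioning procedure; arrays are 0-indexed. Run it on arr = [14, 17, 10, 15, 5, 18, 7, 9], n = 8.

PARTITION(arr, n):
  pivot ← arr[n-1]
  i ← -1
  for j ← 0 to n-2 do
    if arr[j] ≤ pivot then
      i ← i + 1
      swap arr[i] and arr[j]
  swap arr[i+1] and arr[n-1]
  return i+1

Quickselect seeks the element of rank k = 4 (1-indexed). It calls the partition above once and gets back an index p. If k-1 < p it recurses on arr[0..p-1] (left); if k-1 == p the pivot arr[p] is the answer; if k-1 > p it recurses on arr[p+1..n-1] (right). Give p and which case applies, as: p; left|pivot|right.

2; right

pivot = arr[7] = 9; i = -1
j=0: arr[0]=14 > 9 → no swap
j=1: arr[1]=17 > 9 → no swap
j=2: arr[2]=10 > 9 → no swap
j=3: arr[3]=15 > 9 → no swap
j=4: arr[4]=5 ≤ 9 → i=0, swap arr[0],arr[4] → [5, 17, 10, 15, 14, 18, 7, 9]
j=5: arr[5]=18 > 9 → no swap
j=6: arr[6]=7 ≤ 9 → i=1, swap arr[1],arr[6] → [5, 7, 10, 15, 14, 18, 17, 9]
final swap arr[2],arr[7] → [5, 7, 9, 15, 14, 18, 17, 10]; return 2
p = 2; k-1 = 3 > 2 ⇒ right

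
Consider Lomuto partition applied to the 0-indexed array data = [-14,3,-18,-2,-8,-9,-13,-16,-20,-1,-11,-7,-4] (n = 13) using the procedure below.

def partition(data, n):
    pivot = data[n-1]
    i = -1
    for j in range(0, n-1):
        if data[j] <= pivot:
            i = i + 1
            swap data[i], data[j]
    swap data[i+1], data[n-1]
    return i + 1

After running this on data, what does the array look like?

pivot = data[12] = -4; i = -1
j=0: data[0]=-14 ≤ -4 → i=0, swap data[0],data[0] (no change) → [-14,3,-18,-2,-8,-9,-13,-16,-20,-1,-11,-7,-4]
j=1: data[1]=3 > -4 → no swap
j=2: data[2]=-18 ≤ -4 → i=1, swap data[1],data[2] → [-14,-18,3,-2,-8,-9,-13,-16,-20,-1,-11,-7,-4]
j=3: data[3]=-2 > -4 → no swap
j=4: data[4]=-8 ≤ -4 → i=2, swap data[2],data[4] → [-14,-18,-8,-2,3,-9,-13,-16,-20,-1,-11,-7,-4]
j=5: data[5]=-9 ≤ -4 → i=3, swap data[3],data[5] → [-14,-18,-8,-9,3,-2,-13,-16,-20,-1,-11,-7,-4]
j=6: data[6]=-13 ≤ -4 → i=4, swap data[4],data[6] → [-14,-18,-8,-9,-13,-2,3,-16,-20,-1,-11,-7,-4]
j=7: data[7]=-16 ≤ -4 → i=5, swap data[5],data[7] → [-14,-18,-8,-9,-13,-16,3,-2,-20,-1,-11,-7,-4]
j=8: data[8]=-20 ≤ -4 → i=6, swap data[6],data[8] → [-14,-18,-8,-9,-13,-16,-20,-2,3,-1,-11,-7,-4]
j=9: data[9]=-1 > -4 → no swap
j=10: data[10]=-11 ≤ -4 → i=7, swap data[7],data[10] → [-14,-18,-8,-9,-13,-16,-20,-11,3,-1,-2,-7,-4]
j=11: data[11]=-7 ≤ -4 → i=8, swap data[8],data[11] → [-14,-18,-8,-9,-13,-16,-20,-11,-7,-1,-2,3,-4]
final swap data[9],data[12] → [-14,-18,-8,-9,-13,-16,-20,-11,-7,-4,-2,3,-1]; return 9

[-14,-18,-8,-9,-13,-16,-20,-11,-7,-4,-2,3,-1]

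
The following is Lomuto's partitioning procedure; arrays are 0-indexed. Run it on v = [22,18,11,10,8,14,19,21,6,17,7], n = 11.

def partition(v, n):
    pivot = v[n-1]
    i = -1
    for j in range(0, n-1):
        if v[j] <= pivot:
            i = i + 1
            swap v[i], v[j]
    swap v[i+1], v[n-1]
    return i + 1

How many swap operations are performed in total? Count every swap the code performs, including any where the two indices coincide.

2

pivot = v[10] = 7; i = -1
j=0: v[0]=22 > 7 → no swap
j=1: v[1]=18 > 7 → no swap
j=2: v[2]=11 > 7 → no swap
j=3: v[3]=10 > 7 → no swap
j=4: v[4]=8 > 7 → no swap
j=5: v[5]=14 > 7 → no swap
j=6: v[6]=19 > 7 → no swap
j=7: v[7]=21 > 7 → no swap
j=8: v[8]=6 ≤ 7 → i=0, swap v[0],v[8] → [6,18,11,10,8,14,19,21,22,17,7]
j=9: v[9]=17 > 7 → no swap
final swap v[1],v[10] → [6,7,11,10,8,14,19,21,22,17,18]; return 1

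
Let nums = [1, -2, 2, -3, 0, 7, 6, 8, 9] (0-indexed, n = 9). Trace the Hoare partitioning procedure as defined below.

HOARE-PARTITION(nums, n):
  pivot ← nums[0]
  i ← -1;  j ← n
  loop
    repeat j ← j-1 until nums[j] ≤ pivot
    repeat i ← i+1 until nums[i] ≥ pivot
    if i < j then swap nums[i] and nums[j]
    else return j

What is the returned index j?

pivot=1
j stops at 4 (0), i stops at 0 (1); swap ⇒ [0, -2, 2, -3, 1, 7, 6, 8, 9]
j stops at 3 (-3), i stops at 2 (2); swap ⇒ [0, -2, -3, 2, 1, 7, 6, 8, 9]
j stops at 2, i stops at 3; i≥j ⇒ return 2. nums=[0, -2, -3, 2, 1, 7, 6, 8, 9]

2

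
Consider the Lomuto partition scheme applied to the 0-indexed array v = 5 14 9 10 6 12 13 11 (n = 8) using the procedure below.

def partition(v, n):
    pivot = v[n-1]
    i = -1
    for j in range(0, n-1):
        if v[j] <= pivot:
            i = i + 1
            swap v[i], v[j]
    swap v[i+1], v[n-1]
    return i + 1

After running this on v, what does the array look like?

pivot = v[7] = 11; i = -1
j=0: v[0]=5 ≤ 11 → i=0, swap v[0],v[0] (no change) → 5 14 9 10 6 12 13 11
j=1: v[1]=14 > 11 → no swap
j=2: v[2]=9 ≤ 11 → i=1, swap v[1],v[2] → 5 9 14 10 6 12 13 11
j=3: v[3]=10 ≤ 11 → i=2, swap v[2],v[3] → 5 9 10 14 6 12 13 11
j=4: v[4]=6 ≤ 11 → i=3, swap v[3],v[4] → 5 9 10 6 14 12 13 11
j=5: v[5]=12 > 11 → no swap
j=6: v[6]=13 > 11 → no swap
final swap v[4],v[7] → 5 9 10 6 11 12 13 14; return 4

5 9 10 6 11 12 13 14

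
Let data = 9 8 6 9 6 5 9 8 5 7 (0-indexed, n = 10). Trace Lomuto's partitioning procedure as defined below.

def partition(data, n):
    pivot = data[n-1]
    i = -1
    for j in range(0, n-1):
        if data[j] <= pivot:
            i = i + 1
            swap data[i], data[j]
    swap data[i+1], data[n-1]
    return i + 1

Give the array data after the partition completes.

6 6 5 5 7 9 9 8 9 8

pivot=7, i=-1
j=0: 9>7, skip
j=1: 8>7, skip
j=2: 6≤7, i=0, swap(0,2) ⇒ 6 8 9 9 6 5 9 8 5 7
j=3: 9>7, skip
j=4: 6≤7, i=1, swap(1,4) ⇒ 6 6 9 9 8 5 9 8 5 7
j=5: 5≤7, i=2, swap(2,5) ⇒ 6 6 5 9 8 9 9 8 5 7
j=6: 9>7, skip
j=7: 8>7, skip
j=8: 5≤7, i=3, swap(3,8) ⇒ 6 6 5 5 8 9 9 8 9 7
swap(4,9) ⇒ 6 6 5 5 7 9 9 8 9 8; return 4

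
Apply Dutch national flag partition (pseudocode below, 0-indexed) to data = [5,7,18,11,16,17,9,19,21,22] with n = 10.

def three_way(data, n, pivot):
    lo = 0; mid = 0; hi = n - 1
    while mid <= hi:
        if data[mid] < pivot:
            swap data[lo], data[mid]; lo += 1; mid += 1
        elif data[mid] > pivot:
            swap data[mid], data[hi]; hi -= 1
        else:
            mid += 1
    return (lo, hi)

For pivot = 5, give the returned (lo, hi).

pivot = 5; lo=0, mid=0, hi=9
data[mid]=5=5: mid=1
data[mid]=7>5: swap data[1],data[9]; hi=8 → [5,22,18,11,16,17,9,19,21,7]
data[mid]=22>5: swap data[1],data[8]; hi=7 → [5,21,18,11,16,17,9,19,22,7]
data[mid]=21>5: swap data[1],data[7]; hi=6 → [5,19,18,11,16,17,9,21,22,7]
data[mid]=19>5: swap data[1],data[6]; hi=5 → [5,9,18,11,16,17,19,21,22,7]
data[mid]=9>5: swap data[1],data[5]; hi=4 → [5,17,18,11,16,9,19,21,22,7]
data[mid]=17>5: swap data[1],data[4]; hi=3 → [5,16,18,11,17,9,19,21,22,7]
data[mid]=16>5: swap data[1],data[3]; hi=2 → [5,11,18,16,17,9,19,21,22,7]
data[mid]=11>5: swap data[1],data[2]; hi=1 → [5,18,11,16,17,9,19,21,22,7]
data[mid]=18>5: swap data[1],data[1]; hi=0 → [5,18,11,16,17,9,19,21,22,7]
end: lo=0, hi=0; data = [5,18,11,16,17,9,19,21,22,7]

(0, 0)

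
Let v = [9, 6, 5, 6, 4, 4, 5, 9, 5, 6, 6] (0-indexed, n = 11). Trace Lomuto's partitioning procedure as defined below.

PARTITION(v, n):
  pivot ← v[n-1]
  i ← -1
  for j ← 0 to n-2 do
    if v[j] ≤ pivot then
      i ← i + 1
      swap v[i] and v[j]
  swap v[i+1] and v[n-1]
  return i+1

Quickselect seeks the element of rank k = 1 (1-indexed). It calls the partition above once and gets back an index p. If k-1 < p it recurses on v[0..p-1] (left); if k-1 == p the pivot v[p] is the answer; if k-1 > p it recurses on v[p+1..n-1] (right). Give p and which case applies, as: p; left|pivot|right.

8; left

pivot=6, i=-1
j=0: 9>6, skip
j=1: 6≤6, i=0, swap(0,1) ⇒ [6, 9, 5, 6, 4, 4, 5, 9, 5, 6, 6]
j=2: 5≤6, i=1, swap(1,2) ⇒ [6, 5, 9, 6, 4, 4, 5, 9, 5, 6, 6]
j=3: 6≤6, i=2, swap(2,3) ⇒ [6, 5, 6, 9, 4, 4, 5, 9, 5, 6, 6]
j=4: 4≤6, i=3, swap(3,4) ⇒ [6, 5, 6, 4, 9, 4, 5, 9, 5, 6, 6]
j=5: 4≤6, i=4, swap(4,5) ⇒ [6, 5, 6, 4, 4, 9, 5, 9, 5, 6, 6]
j=6: 5≤6, i=5, swap(5,6) ⇒ [6, 5, 6, 4, 4, 5, 9, 9, 5, 6, 6]
j=7: 9>6, skip
j=8: 5≤6, i=6, swap(6,8) ⇒ [6, 5, 6, 4, 4, 5, 5, 9, 9, 6, 6]
j=9: 6≤6, i=7, swap(7,9) ⇒ [6, 5, 6, 4, 4, 5, 5, 6, 9, 9, 6]
swap(8,10) ⇒ [6, 5, 6, 4, 4, 5, 5, 6, 6, 9, 9]; return 8
p = 8; k-1 = 0 < 8 ⇒ left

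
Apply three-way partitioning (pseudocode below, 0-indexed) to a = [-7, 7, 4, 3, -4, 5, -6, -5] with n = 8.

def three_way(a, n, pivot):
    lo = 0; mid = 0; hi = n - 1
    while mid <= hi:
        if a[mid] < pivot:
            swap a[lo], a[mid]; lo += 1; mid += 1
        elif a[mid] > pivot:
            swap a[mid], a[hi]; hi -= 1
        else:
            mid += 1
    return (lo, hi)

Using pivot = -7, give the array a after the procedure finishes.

[-7, 4, 3, -4, 5, -6, -5, 7]

pivot = -7; lo=0, mid=0, hi=7
a[mid]=-7=-7: mid=1
a[mid]=7>-7: swap a[1],a[7]; hi=6 → [-7, -5, 4, 3, -4, 5, -6, 7]
a[mid]=-5>-7: swap a[1],a[6]; hi=5 → [-7, -6, 4, 3, -4, 5, -5, 7]
a[mid]=-6>-7: swap a[1],a[5]; hi=4 → [-7, 5, 4, 3, -4, -6, -5, 7]
a[mid]=5>-7: swap a[1],a[4]; hi=3 → [-7, -4, 4, 3, 5, -6, -5, 7]
a[mid]=-4>-7: swap a[1],a[3]; hi=2 → [-7, 3, 4, -4, 5, -6, -5, 7]
a[mid]=3>-7: swap a[1],a[2]; hi=1 → [-7, 4, 3, -4, 5, -6, -5, 7]
a[mid]=4>-7: swap a[1],a[1]; hi=0 → [-7, 4, 3, -4, 5, -6, -5, 7]
end: lo=0, hi=0; a = [-7, 4, 3, -4, 5, -6, -5, 7]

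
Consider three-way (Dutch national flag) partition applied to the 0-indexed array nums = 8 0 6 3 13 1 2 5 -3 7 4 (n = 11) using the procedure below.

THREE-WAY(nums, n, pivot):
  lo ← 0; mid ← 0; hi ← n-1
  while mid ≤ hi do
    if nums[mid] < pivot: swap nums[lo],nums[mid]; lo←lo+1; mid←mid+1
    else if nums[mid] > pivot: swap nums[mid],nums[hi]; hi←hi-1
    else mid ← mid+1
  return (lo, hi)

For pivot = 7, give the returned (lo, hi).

pivot = 7; lo=0, mid=0, hi=10
nums[mid]=8>7: swap nums[0],nums[10]; hi=9 → 4 0 6 3 13 1 2 5 -3 7 8
nums[mid]=4<7: swap nums[0],nums[0]; lo=1,mid=1 → 4 0 6 3 13 1 2 5 -3 7 8
nums[mid]=0<7: swap nums[1],nums[1]; lo=2,mid=2 → 4 0 6 3 13 1 2 5 -3 7 8
nums[mid]=6<7: swap nums[2],nums[2]; lo=3,mid=3 → 4 0 6 3 13 1 2 5 -3 7 8
nums[mid]=3<7: swap nums[3],nums[3]; lo=4,mid=4 → 4 0 6 3 13 1 2 5 -3 7 8
nums[mid]=13>7: swap nums[4],nums[9]; hi=8 → 4 0 6 3 7 1 2 5 -3 13 8
nums[mid]=7=7: mid=5
nums[mid]=1<7: swap nums[4],nums[5]; lo=5,mid=6 → 4 0 6 3 1 7 2 5 -3 13 8
nums[mid]=2<7: swap nums[5],nums[6]; lo=6,mid=7 → 4 0 6 3 1 2 7 5 -3 13 8
nums[mid]=5<7: swap nums[6],nums[7]; lo=7,mid=8 → 4 0 6 3 1 2 5 7 -3 13 8
nums[mid]=-3<7: swap nums[7],nums[8]; lo=8,mid=9 → 4 0 6 3 1 2 5 -3 7 13 8
end: lo=8, hi=8; nums = 4 0 6 3 1 2 5 -3 7 13 8

(8, 8)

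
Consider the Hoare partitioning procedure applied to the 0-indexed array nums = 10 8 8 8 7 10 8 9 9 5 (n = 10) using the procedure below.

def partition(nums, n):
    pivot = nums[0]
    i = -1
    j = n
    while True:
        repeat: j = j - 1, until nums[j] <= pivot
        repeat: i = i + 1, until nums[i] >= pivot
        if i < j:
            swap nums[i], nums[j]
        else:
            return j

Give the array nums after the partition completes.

pivot = nums[0] = 10; i = -1, j = 10
j→9 (nums[9]=5≤10), i→0 (nums[0]=10≥10); i<j, swap → 5 8 8 8 7 10 8 9 9 10
j→8 (nums[8]=9≤10), i→5 (nums[5]=10≥10); i<j, swap → 5 8 8 8 7 9 8 9 10 10
j→7, i→8; i≥j, return j=7. nums = 5 8 8 8 7 9 8 9 10 10

5 8 8 8 7 9 8 9 10 10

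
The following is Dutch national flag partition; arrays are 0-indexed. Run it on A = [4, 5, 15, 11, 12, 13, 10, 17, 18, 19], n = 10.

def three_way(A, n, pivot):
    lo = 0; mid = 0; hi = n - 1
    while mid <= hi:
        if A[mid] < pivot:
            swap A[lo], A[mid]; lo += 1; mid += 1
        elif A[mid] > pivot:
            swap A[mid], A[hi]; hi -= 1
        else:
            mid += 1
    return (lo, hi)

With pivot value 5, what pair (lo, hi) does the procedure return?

(1, 1)

pivot = 5; lo=0, mid=0, hi=9
A[mid]=4<5: swap A[0],A[0]; lo=1,mid=1 → [4, 5, 15, 11, 12, 13, 10, 17, 18, 19]
A[mid]=5=5: mid=2
A[mid]=15>5: swap A[2],A[9]; hi=8 → [4, 5, 19, 11, 12, 13, 10, 17, 18, 15]
A[mid]=19>5: swap A[2],A[8]; hi=7 → [4, 5, 18, 11, 12, 13, 10, 17, 19, 15]
A[mid]=18>5: swap A[2],A[7]; hi=6 → [4, 5, 17, 11, 12, 13, 10, 18, 19, 15]
A[mid]=17>5: swap A[2],A[6]; hi=5 → [4, 5, 10, 11, 12, 13, 17, 18, 19, 15]
A[mid]=10>5: swap A[2],A[5]; hi=4 → [4, 5, 13, 11, 12, 10, 17, 18, 19, 15]
A[mid]=13>5: swap A[2],A[4]; hi=3 → [4, 5, 12, 11, 13, 10, 17, 18, 19, 15]
A[mid]=12>5: swap A[2],A[3]; hi=2 → [4, 5, 11, 12, 13, 10, 17, 18, 19, 15]
A[mid]=11>5: swap A[2],A[2]; hi=1 → [4, 5, 11, 12, 13, 10, 17, 18, 19, 15]
end: lo=1, hi=1; A = [4, 5, 11, 12, 13, 10, 17, 18, 19, 15]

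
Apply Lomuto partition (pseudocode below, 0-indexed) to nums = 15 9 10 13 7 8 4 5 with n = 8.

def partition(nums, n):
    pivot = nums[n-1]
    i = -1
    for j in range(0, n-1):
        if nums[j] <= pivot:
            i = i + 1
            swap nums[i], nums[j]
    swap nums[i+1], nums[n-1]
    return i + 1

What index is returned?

1

pivot = nums[7] = 5; i = -1
j=0: nums[0]=15 > 5 → no swap
j=1: nums[1]=9 > 5 → no swap
j=2: nums[2]=10 > 5 → no swap
j=3: nums[3]=13 > 5 → no swap
j=4: nums[4]=7 > 5 → no swap
j=5: nums[5]=8 > 5 → no swap
j=6: nums[6]=4 ≤ 5 → i=0, swap nums[0],nums[6] → 4 9 10 13 7 8 15 5
final swap nums[1],nums[7] → 4 5 10 13 7 8 15 9; return 1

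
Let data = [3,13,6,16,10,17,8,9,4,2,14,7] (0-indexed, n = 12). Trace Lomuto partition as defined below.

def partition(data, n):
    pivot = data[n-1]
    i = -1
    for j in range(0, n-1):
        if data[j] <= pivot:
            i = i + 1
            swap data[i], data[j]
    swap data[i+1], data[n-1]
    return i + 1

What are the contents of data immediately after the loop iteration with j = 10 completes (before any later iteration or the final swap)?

pivot=7, i=-1
j=0: 3≤7, i=0, swap(0,0) ⇒ [3,13,6,16,10,17,8,9,4,2,14,7]
j=1: 13>7, skip
j=2: 6≤7, i=1, swap(1,2) ⇒ [3,6,13,16,10,17,8,9,4,2,14,7]
j=3: 16>7, skip
j=4: 10>7, skip
j=5: 17>7, skip
j=6: 8>7, skip
j=7: 9>7, skip
j=8: 4≤7, i=2, swap(2,8) ⇒ [3,6,4,16,10,17,8,9,13,2,14,7]
j=9: 2≤7, i=3, swap(3,9) ⇒ [3,6,4,2,10,17,8,9,13,16,14,7]
j=10: 14>7, skip
(after j=10) data = [3,6,4,2,10,17,8,9,13,16,14,7]

[3,6,4,2,10,17,8,9,13,16,14,7]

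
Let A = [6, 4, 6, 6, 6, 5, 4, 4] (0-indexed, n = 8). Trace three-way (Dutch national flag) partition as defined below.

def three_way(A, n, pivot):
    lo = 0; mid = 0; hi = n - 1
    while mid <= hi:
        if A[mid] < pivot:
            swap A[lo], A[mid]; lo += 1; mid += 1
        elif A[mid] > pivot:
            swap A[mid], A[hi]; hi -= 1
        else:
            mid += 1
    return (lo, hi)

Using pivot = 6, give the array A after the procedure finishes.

pivot = 6; lo=0, mid=0, hi=7
A[mid]=6=6: mid=1
A[mid]=4<6: swap A[0],A[1]; lo=1,mid=2 → [4, 6, 6, 6, 6, 5, 4, 4]
A[mid]=6=6: mid=3
A[mid]=6=6: mid=4
A[mid]=6=6: mid=5
A[mid]=5<6: swap A[1],A[5]; lo=2,mid=6 → [4, 5, 6, 6, 6, 6, 4, 4]
A[mid]=4<6: swap A[2],A[6]; lo=3,mid=7 → [4, 5, 4, 6, 6, 6, 6, 4]
A[mid]=4<6: swap A[3],A[7]; lo=4,mid=8 → [4, 5, 4, 4, 6, 6, 6, 6]
end: lo=4, hi=7; A = [4, 5, 4, 4, 6, 6, 6, 6]

[4, 5, 4, 4, 6, 6, 6, 6]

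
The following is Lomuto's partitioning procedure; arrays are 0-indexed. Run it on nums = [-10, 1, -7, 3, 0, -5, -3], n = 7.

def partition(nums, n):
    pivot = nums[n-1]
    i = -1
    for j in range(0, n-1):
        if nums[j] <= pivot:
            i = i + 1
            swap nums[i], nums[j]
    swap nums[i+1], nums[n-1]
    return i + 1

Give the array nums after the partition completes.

[-10, -7, -5, -3, 0, 1, 3]

pivot=-3, i=-1
j=0: -10≤-3, i=0, swap(0,0) ⇒ [-10, 1, -7, 3, 0, -5, -3]
j=1: 1>-3, skip
j=2: -7≤-3, i=1, swap(1,2) ⇒ [-10, -7, 1, 3, 0, -5, -3]
j=3: 3>-3, skip
j=4: 0>-3, skip
j=5: -5≤-3, i=2, swap(2,5) ⇒ [-10, -7, -5, 3, 0, 1, -3]
swap(3,6) ⇒ [-10, -7, -5, -3, 0, 1, 3]; return 3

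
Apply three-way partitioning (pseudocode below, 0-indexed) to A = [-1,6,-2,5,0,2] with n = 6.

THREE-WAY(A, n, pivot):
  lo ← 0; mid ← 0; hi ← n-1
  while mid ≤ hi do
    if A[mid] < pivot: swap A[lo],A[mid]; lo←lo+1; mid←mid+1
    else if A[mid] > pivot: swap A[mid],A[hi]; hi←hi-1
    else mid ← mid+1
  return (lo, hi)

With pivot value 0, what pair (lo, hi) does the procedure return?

(2, 2)

pivot = 0; lo=0, mid=0, hi=5
A[mid]=-1<0: swap A[0],A[0]; lo=1,mid=1 → [-1,6,-2,5,0,2]
A[mid]=6>0: swap A[1],A[5]; hi=4 → [-1,2,-2,5,0,6]
A[mid]=2>0: swap A[1],A[4]; hi=3 → [-1,0,-2,5,2,6]
A[mid]=0=0: mid=2
A[mid]=-2<0: swap A[1],A[2]; lo=2,mid=3 → [-1,-2,0,5,2,6]
A[mid]=5>0: swap A[3],A[3]; hi=2 → [-1,-2,0,5,2,6]
end: lo=2, hi=2; A = [-1,-2,0,5,2,6]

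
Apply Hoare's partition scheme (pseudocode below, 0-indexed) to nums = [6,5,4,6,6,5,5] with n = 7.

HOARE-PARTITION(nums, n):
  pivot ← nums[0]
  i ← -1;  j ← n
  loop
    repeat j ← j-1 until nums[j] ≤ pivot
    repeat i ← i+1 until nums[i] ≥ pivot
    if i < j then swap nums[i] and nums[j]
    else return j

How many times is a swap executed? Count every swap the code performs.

2

pivot = nums[0] = 6; i = -1, j = 7
j→6 (nums[6]=5≤6), i→0 (nums[0]=6≥6); i<j, swap → [5,5,4,6,6,5,6]
j→5 (nums[5]=5≤6), i→3 (nums[3]=6≥6); i<j, swap → [5,5,4,5,6,6,6]
j→4, i→4; i≥j, return j=4. nums = [5,5,4,5,6,6,6]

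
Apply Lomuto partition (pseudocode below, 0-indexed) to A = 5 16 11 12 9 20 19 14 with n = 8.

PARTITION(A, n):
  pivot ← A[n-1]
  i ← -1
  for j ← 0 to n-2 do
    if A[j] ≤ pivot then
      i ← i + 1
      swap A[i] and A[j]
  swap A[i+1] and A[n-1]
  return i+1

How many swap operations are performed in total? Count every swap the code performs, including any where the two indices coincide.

pivot=14, i=-1
j=0: 5≤14, i=0, swap(0,0) ⇒ 5 16 11 12 9 20 19 14
j=1: 16>14, skip
j=2: 11≤14, i=1, swap(1,2) ⇒ 5 11 16 12 9 20 19 14
j=3: 12≤14, i=2, swap(2,3) ⇒ 5 11 12 16 9 20 19 14
j=4: 9≤14, i=3, swap(3,4) ⇒ 5 11 12 9 16 20 19 14
j=5: 20>14, skip
j=6: 19>14, skip
swap(4,7) ⇒ 5 11 12 9 14 20 19 16; return 4

5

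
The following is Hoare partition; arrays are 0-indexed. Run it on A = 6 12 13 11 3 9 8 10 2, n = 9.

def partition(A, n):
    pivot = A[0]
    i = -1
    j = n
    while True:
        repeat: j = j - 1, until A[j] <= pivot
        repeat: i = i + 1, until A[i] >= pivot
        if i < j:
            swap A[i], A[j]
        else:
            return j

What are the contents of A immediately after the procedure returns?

pivot = A[0] = 6; i = -1, j = 9
j→8 (A[8]=2≤6), i→0 (A[0]=6≥6); i<j, swap → 2 12 13 11 3 9 8 10 6
j→4 (A[4]=3≤6), i→1 (A[1]=12≥6); i<j, swap → 2 3 13 11 12 9 8 10 6
j→1, i→2; i≥j, return j=1. A = 2 3 13 11 12 9 8 10 6

2 3 13 11 12 9 8 10 6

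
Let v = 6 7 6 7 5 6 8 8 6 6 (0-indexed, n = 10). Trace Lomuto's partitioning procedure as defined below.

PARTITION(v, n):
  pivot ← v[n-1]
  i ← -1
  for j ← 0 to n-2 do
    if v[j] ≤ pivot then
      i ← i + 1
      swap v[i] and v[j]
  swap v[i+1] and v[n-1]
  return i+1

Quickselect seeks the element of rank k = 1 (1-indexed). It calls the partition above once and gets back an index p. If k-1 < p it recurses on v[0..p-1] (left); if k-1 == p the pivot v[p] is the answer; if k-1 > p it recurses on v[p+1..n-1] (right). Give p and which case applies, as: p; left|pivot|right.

5; left

pivot = v[9] = 6; i = -1
j=0: v[0]=6 ≤ 6 → i=0, swap v[0],v[0] (no change) → 6 7 6 7 5 6 8 8 6 6
j=1: v[1]=7 > 6 → no swap
j=2: v[2]=6 ≤ 6 → i=1, swap v[1],v[2] → 6 6 7 7 5 6 8 8 6 6
j=3: v[3]=7 > 6 → no swap
j=4: v[4]=5 ≤ 6 → i=2, swap v[2],v[4] → 6 6 5 7 7 6 8 8 6 6
j=5: v[5]=6 ≤ 6 → i=3, swap v[3],v[5] → 6 6 5 6 7 7 8 8 6 6
j=6: v[6]=8 > 6 → no swap
j=7: v[7]=8 > 6 → no swap
j=8: v[8]=6 ≤ 6 → i=4, swap v[4],v[8] → 6 6 5 6 6 7 8 8 7 6
final swap v[5],v[9] → 6 6 5 6 6 6 8 8 7 7; return 5
p = 5; k-1 = 0 < 5 ⇒ left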